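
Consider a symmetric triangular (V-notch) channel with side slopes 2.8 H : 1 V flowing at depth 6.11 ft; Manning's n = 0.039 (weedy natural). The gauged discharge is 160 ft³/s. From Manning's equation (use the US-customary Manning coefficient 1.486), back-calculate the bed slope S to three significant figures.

0.000394

A = z·y² = 2.8×6.11² = 104.5 ft²
P = 2y√(1+z²) = 2×6.11×√(1+2.8²) = 36.33 ft
R = A/P = 104.5/36.33 = 2.877 ft
S = (Q·n / (1.486·A·R^(2/3)))² = (160×0.039 / (1.486×104.5×2.023))² = 0.0003944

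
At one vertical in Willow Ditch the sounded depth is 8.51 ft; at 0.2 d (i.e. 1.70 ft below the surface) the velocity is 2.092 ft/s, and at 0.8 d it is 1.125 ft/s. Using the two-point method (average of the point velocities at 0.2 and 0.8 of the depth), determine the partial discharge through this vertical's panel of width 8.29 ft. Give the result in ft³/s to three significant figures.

113 ft³/s

v̄ = (2.092 + 1.125) / 2 = 1.609 ft/s
q = v̄ × d × w = 1.609 × 8.51 × 8.29 = 113.5 ft³/s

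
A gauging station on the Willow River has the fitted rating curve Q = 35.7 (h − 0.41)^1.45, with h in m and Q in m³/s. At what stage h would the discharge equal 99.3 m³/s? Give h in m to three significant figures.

h − h₀ = (Q/C)^(1/b) = (99.3/35.7)^(1/1.45) = 2.025 m
h = 0.41 + 2.025 = 2.435 m

2.43 m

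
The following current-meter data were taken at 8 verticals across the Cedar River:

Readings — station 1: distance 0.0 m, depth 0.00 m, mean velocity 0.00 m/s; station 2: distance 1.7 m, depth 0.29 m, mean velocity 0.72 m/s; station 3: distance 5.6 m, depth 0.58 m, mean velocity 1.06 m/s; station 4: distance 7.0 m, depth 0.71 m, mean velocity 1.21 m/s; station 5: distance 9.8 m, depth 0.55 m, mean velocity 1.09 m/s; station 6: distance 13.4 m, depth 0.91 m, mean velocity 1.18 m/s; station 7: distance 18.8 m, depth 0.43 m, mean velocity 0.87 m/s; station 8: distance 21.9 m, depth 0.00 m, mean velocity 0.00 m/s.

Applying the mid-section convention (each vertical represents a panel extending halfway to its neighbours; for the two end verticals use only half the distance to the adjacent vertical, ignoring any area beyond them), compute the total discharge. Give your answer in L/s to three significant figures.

12400 L/s

w_2 = (5.6 − 0.0)/2 = 2.8 m; q_2 = 0.72 × 0.29 × 2.8 = 0.5846 m³/s
w_3 = (7.0 − 1.7)/2 = 2.65 m; q_3 = 1.06 × 0.58 × 2.65 = 1.629 m³/s
w_4 = (9.8 − 5.6)/2 = 2.1 m; q_4 = 1.21 × 0.71 × 2.1 = 1.804 m³/s
w_5 = (13.4 − 7.0)/2 = 3.2 m; q_5 = 1.09 × 0.55 × 3.2 = 1.918 m³/s
w_6 = (18.8 − 9.8)/2 = 4.5 m; q_6 = 1.18 × 0.91 × 4.5 = 4.832 m³/s
w_7 = (21.9 − 13.4)/2 = 4.25 m; q_7 = 0.87 × 0.43 × 4.25 = 1.590 m³/s
Stations 1, 8 contribute zero (depth or velocity is 0).
Q = Σ qᵢ = 12.36 m³/s
= 12.36 × 1000 = 12360 L/s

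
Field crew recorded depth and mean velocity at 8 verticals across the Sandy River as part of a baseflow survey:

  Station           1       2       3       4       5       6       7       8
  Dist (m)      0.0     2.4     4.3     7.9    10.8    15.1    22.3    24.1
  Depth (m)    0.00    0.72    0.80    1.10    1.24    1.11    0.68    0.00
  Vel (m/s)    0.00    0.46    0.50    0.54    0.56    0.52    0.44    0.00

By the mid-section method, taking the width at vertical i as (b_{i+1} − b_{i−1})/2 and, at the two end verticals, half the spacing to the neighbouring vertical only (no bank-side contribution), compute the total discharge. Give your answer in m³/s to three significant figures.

10.9 m³/s

w_2 = (4.3 − 0.0)/2 = 2.15 m; q_2 = 0.46 × 0.72 × 2.15 = 0.7121 m³/s
w_3 = (7.9 − 2.4)/2 = 2.75 m; q_3 = 0.50 × 0.80 × 2.75 = 1.100 m³/s
w_4 = (10.8 − 4.3)/2 = 3.25 m; q_4 = 0.54 × 1.10 × 3.25 = 1.931 m³/s
w_5 = (15.1 − 7.9)/2 = 3.6 m; q_5 = 0.56 × 1.24 × 3.6 = 2.500 m³/s
w_6 = (22.3 − 10.8)/2 = 5.75 m; q_6 = 0.52 × 1.11 × 5.75 = 3.319 m³/s
w_7 = (24.1 − 15.1)/2 = 4.5 m; q_7 = 0.44 × 0.68 × 4.5 = 1.346 m³/s
Stations 1, 8 contribute zero (depth or velocity is 0).
Q = Σ qᵢ = 10.91 m³/s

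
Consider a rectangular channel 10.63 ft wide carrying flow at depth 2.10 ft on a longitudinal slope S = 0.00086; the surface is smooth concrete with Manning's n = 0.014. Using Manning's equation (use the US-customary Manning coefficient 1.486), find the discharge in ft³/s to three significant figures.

A = b·y = 10.63 × 2.10 = 22.32 ft²
P = b + 2y = 10.63 + 2×2.10 = 14.83 ft
R = A/P = 22.32/14.83 = 1.505 ft
Q = (1.486/n)·A·R^(2/3)·S^(1/2) = (1.486/0.014) × 22.32 × 1.505^(2/3) × 0.00086^(1/2) = 91.26 ft³/s

91.3 ft³/s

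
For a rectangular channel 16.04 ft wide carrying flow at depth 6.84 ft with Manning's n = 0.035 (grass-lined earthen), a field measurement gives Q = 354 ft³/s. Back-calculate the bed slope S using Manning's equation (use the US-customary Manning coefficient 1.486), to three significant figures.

0.00101

A = b·y = 16.04 × 6.84 = 109.7 ft²
P = b + 2y = 16.04 + 2×6.84 = 29.72 ft
R = A/P = 109.7/29.72 = 3.692 ft
S = (Q·n / (1.486·A·R^(2/3)))² = (354×0.035 / (1.486×109.7×2.389))² = 0.001012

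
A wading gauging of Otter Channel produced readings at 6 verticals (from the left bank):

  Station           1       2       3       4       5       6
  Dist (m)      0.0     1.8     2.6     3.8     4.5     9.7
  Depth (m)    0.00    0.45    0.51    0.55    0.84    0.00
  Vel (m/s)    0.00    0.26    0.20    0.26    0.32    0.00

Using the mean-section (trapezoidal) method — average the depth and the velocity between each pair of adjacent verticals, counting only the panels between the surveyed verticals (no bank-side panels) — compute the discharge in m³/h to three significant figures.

2800 m³/h

Panel 1-2: Δb = 1.8 m, d̄ = (0.00+0.45)/2 = 0.225, v̄ = (0.00+0.26)/2 = 0.13 → q = 1.8×0.225×0.13 = 0.05265 m³/s
Panel 2-3: Δb = 0.8 m, d̄ = (0.45+0.51)/2 = 0.48, v̄ = (0.26+0.20)/2 = 0.23 → q = 0.8×0.48×0.23 = 0.08832 m³/s
Panel 3-4: Δb = 1.2 m, d̄ = (0.51+0.55)/2 = 0.53, v̄ = (0.20+0.26)/2 = 0.23 → q = 1.2×0.53×0.23 = 0.1463 m³/s
Panel 4-5: Δb = 0.7 m, d̄ = (0.55+0.84)/2 = 0.695, v̄ = (0.26+0.32)/2 = 0.29 → q = 0.7×0.695×0.29 = 0.1411 m³/s
Panel 5-6: Δb = 5.2 m, d̄ = (0.84+0.00)/2 = 0.42, v̄ = (0.32+0.00)/2 = 0.16 → q = 5.2×0.42×0.16 = 0.3494 m³/s
Q = Σ q = 0.7778 m³/s
= 0.7778 × 3600 = 2800 m³/h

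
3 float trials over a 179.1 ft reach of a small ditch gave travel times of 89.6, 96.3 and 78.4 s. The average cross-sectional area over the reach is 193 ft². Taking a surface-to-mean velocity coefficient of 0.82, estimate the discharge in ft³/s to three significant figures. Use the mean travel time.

t̄ = (89.6 + 96.3 + 78.4) / 3 = 88.1 s
v_surface = L / t̄ = 179.1 / 88.1 = 2.033 ft/s
v_mean = 0.82 × 2.033 = 1.667 ft/s
Q = A × v_mean = 193 × 1.667 = 321.7 ft³/s

322 ft³/s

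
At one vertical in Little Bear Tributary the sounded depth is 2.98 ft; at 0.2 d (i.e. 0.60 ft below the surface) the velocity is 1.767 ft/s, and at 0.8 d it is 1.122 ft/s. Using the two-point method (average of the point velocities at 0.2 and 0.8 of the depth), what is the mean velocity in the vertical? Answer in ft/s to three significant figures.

v̄ = (1.767 + 1.122) / 2 = 1.445 ft/s

1.44 ft/s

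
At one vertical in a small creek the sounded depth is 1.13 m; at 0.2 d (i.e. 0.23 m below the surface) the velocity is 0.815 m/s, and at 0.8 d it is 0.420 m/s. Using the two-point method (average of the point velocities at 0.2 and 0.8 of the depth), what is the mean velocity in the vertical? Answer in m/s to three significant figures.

v̄ = (0.815 + 0.420) / 2 = 0.6175 m/s

0.618 m/s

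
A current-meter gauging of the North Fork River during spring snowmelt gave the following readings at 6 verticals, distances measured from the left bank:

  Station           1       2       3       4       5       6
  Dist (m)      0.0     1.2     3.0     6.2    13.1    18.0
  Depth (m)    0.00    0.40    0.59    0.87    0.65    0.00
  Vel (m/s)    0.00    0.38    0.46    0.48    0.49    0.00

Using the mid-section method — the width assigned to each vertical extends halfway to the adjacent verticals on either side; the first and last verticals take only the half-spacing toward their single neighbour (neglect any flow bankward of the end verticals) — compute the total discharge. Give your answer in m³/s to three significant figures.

4.89 m³/s

w_2 = (3.0 − 0.0)/2 = 1.5 m; q_2 = 0.38 × 0.40 × 1.5 = 0.2280 m³/s
w_3 = (6.2 − 1.2)/2 = 2.5 m; q_3 = 0.46 × 0.59 × 2.5 = 0.6785 m³/s
w_4 = (13.1 − 3.0)/2 = 5.05 m; q_4 = 0.48 × 0.87 × 5.05 = 2.109 m³/s
w_5 = (18.0 − 6.2)/2 = 5.9 m; q_5 = 0.49 × 0.65 × 5.9 = 1.879 m³/s
Stations 1, 6 contribute zero (depth or velocity is 0).
Q = Σ qᵢ = 4.895 m³/s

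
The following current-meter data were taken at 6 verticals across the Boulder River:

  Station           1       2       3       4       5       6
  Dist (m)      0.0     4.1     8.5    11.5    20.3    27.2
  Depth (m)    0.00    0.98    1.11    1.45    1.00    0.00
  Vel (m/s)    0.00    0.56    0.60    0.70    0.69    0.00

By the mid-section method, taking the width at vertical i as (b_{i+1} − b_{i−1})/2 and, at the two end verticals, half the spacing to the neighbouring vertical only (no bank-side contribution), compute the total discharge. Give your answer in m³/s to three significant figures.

w_2 = (8.5 − 0.0)/2 = 4.25 m; q_2 = 0.56 × 0.98 × 4.25 = 2.332 m³/s
w_3 = (11.5 − 4.1)/2 = 3.7 m; q_3 = 0.60 × 1.11 × 3.7 = 2.464 m³/s
w_4 = (20.3 − 8.5)/2 = 5.9 m; q_4 = 0.70 × 1.45 × 5.9 = 5.989 m³/s
w_5 = (27.2 − 11.5)/2 = 7.85 m; q_5 = 0.69 × 1.00 × 7.85 = 5.417 m³/s
Stations 1, 6 contribute zero (depth or velocity is 0).
Q = Σ qᵢ = 16.20 m³/s

16.2 m³/s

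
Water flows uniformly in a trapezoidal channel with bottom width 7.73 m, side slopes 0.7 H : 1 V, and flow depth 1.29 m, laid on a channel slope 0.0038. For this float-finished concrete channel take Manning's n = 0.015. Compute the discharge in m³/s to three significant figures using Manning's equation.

A = (b + z·y)·y = (7.73 + 0.7×1.29)×1.29 = 11.14 m²
P = b + 2y√(1+z²) = 7.73 + 2×1.29×√(1+0.7²) = 10.88 m
R = A/P = 11.14/10.88 = 1.024 m
Q = (1/n)·A·R^(2/3)·S^(1/2) = (1/0.015) × 11.14 × 1.024^(2/3) × 0.0038^(1/2) = 46.49 m³/s

46.5 m³/s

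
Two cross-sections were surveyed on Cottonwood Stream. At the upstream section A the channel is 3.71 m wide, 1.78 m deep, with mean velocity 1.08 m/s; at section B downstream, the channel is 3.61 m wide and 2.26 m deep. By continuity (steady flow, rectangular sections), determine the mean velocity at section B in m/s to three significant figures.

Q = A₁V₁ = (3.71×1.78) × 1.08 = 7.132 m³/s
A₂ = 3.61 × 2.26 = 8.159 m²
V₂ = Q/A₂ = 7.132/8.159 = 0.8742 m/s

0.874 m/s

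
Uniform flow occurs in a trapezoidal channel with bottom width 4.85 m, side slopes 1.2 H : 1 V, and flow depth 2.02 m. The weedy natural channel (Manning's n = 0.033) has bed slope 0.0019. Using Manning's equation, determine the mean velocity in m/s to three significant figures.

A = (b + z·y)·y = (4.85 + 1.2×2.02)×2.02 = 14.69 m²
P = b + 2y√(1+z²) = 4.85 + 2×2.02×√(1+1.2²) = 11.16 m
R = A/P = 14.69/11.16 = 1.317 m
Q = (1/n)·A·R^(2/3)·S^(1/2) = (1/0.033) × 14.69 × 1.317^(2/3) × 0.0019^(1/2) = 23.31 m³/s
V = Q/A = 23.31/14.69 = 1.587 m/s

1.59 m/s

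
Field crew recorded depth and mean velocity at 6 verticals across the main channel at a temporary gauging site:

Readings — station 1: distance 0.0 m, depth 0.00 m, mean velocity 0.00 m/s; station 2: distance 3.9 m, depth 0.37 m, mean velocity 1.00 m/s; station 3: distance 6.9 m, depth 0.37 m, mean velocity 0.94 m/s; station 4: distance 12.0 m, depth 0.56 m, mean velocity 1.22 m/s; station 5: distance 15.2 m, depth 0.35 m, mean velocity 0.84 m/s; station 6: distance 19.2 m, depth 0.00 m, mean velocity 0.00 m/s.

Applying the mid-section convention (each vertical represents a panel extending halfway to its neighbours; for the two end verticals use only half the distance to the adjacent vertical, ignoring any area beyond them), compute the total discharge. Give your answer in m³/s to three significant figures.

6.58 m³/s

w_2 = (6.9 − 0.0)/2 = 3.45 m; q_2 = 1.00 × 0.37 × 3.45 = 1.277 m³/s
w_3 = (12.0 − 3.9)/2 = 4.05 m; q_3 = 0.94 × 0.37 × 4.05 = 1.409 m³/s
w_4 = (15.2 − 6.9)/2 = 4.15 m; q_4 = 1.22 × 0.56 × 4.15 = 2.835 m³/s
w_5 = (19.2 − 12.0)/2 = 3.6 m; q_5 = 0.84 × 0.35 × 3.6 = 1.058 m³/s
Stations 1, 6 contribute zero (depth or velocity is 0).
Q = Σ qᵢ = 6.579 m³/s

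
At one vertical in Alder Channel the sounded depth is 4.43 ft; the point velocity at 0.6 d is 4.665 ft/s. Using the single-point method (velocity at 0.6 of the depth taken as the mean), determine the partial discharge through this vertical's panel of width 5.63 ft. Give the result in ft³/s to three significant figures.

v̄ = v₀.₆ = 4.665 ft/s
q = v̄ × d × w = 4.665 × 4.43 × 5.63 = 116.3 ft³/s

116 ft³/s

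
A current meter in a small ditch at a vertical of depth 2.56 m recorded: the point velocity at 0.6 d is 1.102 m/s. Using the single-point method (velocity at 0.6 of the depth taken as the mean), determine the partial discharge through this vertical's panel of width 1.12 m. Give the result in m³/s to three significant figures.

3.16 m³/s

v̄ = v₀.₆ = 1.102 m/s
q = v̄ × d × w = 1.102 × 2.56 × 1.12 = 3.160 m³/s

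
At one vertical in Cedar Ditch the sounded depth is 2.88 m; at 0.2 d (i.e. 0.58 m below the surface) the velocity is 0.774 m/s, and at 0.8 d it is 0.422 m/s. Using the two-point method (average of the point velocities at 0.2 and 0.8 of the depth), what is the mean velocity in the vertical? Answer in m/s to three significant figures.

v̄ = (0.774 + 0.422) / 2 = 0.5980 m/s

0.598 m/s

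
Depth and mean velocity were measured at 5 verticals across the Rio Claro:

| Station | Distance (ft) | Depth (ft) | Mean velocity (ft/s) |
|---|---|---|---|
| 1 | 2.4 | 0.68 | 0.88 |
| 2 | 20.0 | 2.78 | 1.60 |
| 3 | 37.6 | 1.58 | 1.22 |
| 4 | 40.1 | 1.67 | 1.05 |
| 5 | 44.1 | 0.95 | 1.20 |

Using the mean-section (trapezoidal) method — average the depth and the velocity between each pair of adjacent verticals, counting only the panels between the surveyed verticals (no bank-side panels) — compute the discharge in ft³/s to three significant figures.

Panel 1-2: Δb = 17.6 ft, d̄ = (0.68+2.78)/2 = 1.73, v̄ = (0.88+1.60)/2 = 1.24 → q = 17.6×1.73×1.24 = 37.76 ft³/s
Panel 2-3: Δb = 17.6 ft, d̄ = (2.78+1.58)/2 = 2.18, v̄ = (1.60+1.22)/2 = 1.41 → q = 17.6×2.18×1.41 = 54.10 ft³/s
Panel 3-4: Δb = 2.5 ft, d̄ = (1.58+1.67)/2 = 1.625, v̄ = (1.22+1.05)/2 = 1.135 → q = 2.5×1.625×1.135 = 4.611 ft³/s
Panel 4-5: Δb = 4 ft, d̄ = (1.67+0.95)/2 = 1.31, v̄ = (1.05+1.20)/2 = 1.125 → q = 4×1.31×1.125 = 5.895 ft³/s
Q = Σ q = 102.4 ft³/s

102 ft³/s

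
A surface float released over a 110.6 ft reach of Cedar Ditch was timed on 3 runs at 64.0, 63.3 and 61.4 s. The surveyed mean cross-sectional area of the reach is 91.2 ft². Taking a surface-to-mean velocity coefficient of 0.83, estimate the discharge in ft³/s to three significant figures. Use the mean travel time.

133 ft³/s

t̄ = (64.0 + 63.3 + 61.4) / 3 = 62.9 s
v_surface = L / t̄ = 110.6 / 62.9 = 1.758 ft/s
v_mean = 0.83 × 1.758 = 1.459 ft/s
Q = A × v_mean = 91.2 × 1.459 = 133.1 ft³/s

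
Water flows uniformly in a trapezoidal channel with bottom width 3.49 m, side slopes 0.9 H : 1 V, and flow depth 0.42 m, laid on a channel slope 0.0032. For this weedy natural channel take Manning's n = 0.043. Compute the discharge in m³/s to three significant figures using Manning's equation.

A = (b + z·y)·y = (3.49 + 0.9×0.42)×0.42 = 1.625 m²
P = b + 2y√(1+z²) = 3.49 + 2×0.42×√(1+0.9²) = 4.620 m
R = A/P = 1.625/4.620 = 0.3516 m
Q = (1/n)·A·R^(2/3)·S^(1/2) = (1/0.043) × 1.625 × 0.3516^(2/3) × 0.0032^(1/2) = 1.065 m³/s

1.06 m³/s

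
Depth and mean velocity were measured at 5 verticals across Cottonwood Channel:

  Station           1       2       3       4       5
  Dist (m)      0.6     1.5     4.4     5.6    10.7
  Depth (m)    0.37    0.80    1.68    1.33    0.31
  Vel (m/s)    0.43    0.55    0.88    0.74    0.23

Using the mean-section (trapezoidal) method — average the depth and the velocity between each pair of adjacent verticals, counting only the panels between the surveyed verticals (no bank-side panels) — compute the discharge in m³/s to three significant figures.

Panel 1-2: Δb = 0.9 m, d̄ = (0.37+0.80)/2 = 0.585, v̄ = (0.43+0.55)/2 = 0.49 → q = 0.9×0.585×0.49 = 0.2580 m³/s
Panel 2-3: Δb = 2.9 m, d̄ = (0.80+1.68)/2 = 1.24, v̄ = (0.55+0.88)/2 = 0.715 → q = 2.9×1.24×0.715 = 2.571 m³/s
Panel 3-4: Δb = 1.2 m, d̄ = (1.68+1.33)/2 = 1.505, v̄ = (0.88+0.74)/2 = 0.81 → q = 1.2×1.505×0.81 = 1.463 m³/s
Panel 4-5: Δb = 5.1 m, d̄ = (1.33+0.31)/2 = 0.82, v̄ = (0.74+0.23)/2 = 0.485 → q = 5.1×0.82×0.485 = 2.028 m³/s
Q = Σ q = 6.320 m³/s

6.32 m³/s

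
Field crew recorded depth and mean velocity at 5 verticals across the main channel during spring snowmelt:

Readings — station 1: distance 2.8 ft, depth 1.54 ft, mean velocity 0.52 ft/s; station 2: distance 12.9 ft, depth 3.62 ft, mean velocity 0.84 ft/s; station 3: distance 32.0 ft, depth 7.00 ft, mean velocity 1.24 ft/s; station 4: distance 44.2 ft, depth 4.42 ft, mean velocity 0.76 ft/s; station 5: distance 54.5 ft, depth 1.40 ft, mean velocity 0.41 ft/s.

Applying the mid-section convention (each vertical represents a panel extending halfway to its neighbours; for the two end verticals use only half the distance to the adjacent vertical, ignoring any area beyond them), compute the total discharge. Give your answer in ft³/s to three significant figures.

225 ft³/s

w_1 = (12.9 − 2.8)/2 = 5.05 ft; q_1 = 0.52 × 1.54 × 5.05 = 4.044 ft³/s
w_2 = (32.0 − 2.8)/2 = 14.6 ft; q_2 = 0.84 × 3.62 × 14.6 = 44.40 ft³/s
w_3 = (44.2 − 12.9)/2 = 15.65 ft; q_3 = 1.24 × 7.00 × 15.65 = 135.8 ft³/s
w_4 = (54.5 − 32.0)/2 = 11.25 ft; q_4 = 0.76 × 4.42 × 11.25 = 37.79 ft³/s
w_5 = (54.5 − 44.2)/2 = 5.15 ft; q_5 = 0.41 × 1.40 × 5.15 = 2.956 ft³/s
Q = Σ qᵢ = 225.0 ft³/s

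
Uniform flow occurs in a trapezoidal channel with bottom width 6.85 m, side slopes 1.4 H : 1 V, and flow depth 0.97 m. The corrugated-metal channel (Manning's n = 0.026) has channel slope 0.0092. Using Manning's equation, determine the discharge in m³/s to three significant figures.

A = (b + z·y)·y = (6.85 + 1.4×0.97)×0.97 = 7.962 m²
P = b + 2y√(1+z²) = 6.85 + 2×0.97×√(1+1.4²) = 10.19 m
R = A/P = 7.962/10.19 = 0.7815 m
Q = (1/n)·A·R^(2/3)·S^(1/2) = (1/0.026) × 7.962 × 0.7815^(2/3) × 0.0092^(1/2) = 24.92 m³/s

24.9 m³/s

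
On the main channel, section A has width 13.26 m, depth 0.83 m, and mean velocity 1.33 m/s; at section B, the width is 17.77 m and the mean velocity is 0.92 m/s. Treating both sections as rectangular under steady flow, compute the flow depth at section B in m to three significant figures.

Q = A₁V₁ = (13.26×0.83) × 1.33 = 14.64 m³/s
d₂ = Q/(b₂ V₂) = 14.64/(17.77×0.92) = 0.8954 m

0.895 m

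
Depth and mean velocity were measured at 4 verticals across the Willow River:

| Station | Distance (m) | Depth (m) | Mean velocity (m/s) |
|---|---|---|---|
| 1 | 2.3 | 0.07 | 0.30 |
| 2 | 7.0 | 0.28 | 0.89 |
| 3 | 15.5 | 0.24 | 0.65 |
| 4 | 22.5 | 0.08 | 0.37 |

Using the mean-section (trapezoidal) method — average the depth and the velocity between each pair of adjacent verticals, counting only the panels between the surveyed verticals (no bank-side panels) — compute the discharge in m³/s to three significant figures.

Panel 1-2: Δb = 4.7 m, d̄ = (0.07+0.28)/2 = 0.175, v̄ = (0.30+0.89)/2 = 0.595 → q = 4.7×0.175×0.595 = 0.4894 m³/s
Panel 2-3: Δb = 8.5 m, d̄ = (0.28+0.24)/2 = 0.26, v̄ = (0.89+0.65)/2 = 0.77 → q = 8.5×0.26×0.77 = 1.702 m³/s
Panel 3-4: Δb = 7 m, d̄ = (0.24+0.08)/2 = 0.16, v̄ = (0.65+0.37)/2 = 0.51 → q = 7×0.16×0.51 = 0.5712 m³/s
Q = Σ q = 2.762 m³/s

2.76 m³/s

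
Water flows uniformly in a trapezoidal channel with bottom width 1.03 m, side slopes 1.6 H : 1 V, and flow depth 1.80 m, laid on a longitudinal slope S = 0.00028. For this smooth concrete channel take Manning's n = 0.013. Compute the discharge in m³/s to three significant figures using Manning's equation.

A = (b + z·y)·y = (1.03 + 1.6×1.80)×1.80 = 7.038 m²
P = b + 2y√(1+z²) = 1.03 + 2×1.80×√(1+1.6²) = 7.822 m
R = A/P = 7.038/7.822 = 0.8997 m
Q = (1/n)·A·R^(2/3)·S^(1/2) = (1/0.013) × 7.038 × 0.8997^(2/3) × 0.00028^(1/2) = 8.443 m³/s

8.44 m³/s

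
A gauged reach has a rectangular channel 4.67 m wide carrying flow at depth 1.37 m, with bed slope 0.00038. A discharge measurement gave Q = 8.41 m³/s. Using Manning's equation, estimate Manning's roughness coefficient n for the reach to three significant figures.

0.0134

A = b·y = 4.67 × 1.37 = 6.398 m²
P = b + 2y = 4.67 + 2×1.37 = 7.410 m
R = A/P = 6.398/7.410 = 0.8634 m
n = (1/Q)·A·R^(2/3)·S^(1/2) = (1/8.41) × 6.398 × 0.9067 × 0.01949 = 0.01345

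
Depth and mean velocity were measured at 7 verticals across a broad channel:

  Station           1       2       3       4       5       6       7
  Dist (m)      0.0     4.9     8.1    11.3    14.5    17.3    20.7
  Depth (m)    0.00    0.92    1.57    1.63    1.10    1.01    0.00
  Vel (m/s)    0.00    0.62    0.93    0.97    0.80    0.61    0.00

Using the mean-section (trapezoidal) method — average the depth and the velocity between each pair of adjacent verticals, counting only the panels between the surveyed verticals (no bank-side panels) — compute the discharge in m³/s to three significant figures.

15.1 m³/s

Panel 1-2: Δb = 4.9 m, d̄ = (0.00+0.92)/2 = 0.46, v̄ = (0.00+0.62)/2 = 0.31 → q = 4.9×0.46×0.31 = 0.6987 m³/s
Panel 2-3: Δb = 3.2 m, d̄ = (0.92+1.57)/2 = 1.245, v̄ = (0.62+0.93)/2 = 0.775 → q = 3.2×1.245×0.775 = 3.088 m³/s
Panel 3-4: Δb = 3.2 m, d̄ = (1.57+1.63)/2 = 1.6, v̄ = (0.93+0.97)/2 = 0.95 → q = 3.2×1.6×0.95 = 4.864 m³/s
Panel 4-5: Δb = 3.2 m, d̄ = (1.63+1.10)/2 = 1.365, v̄ = (0.97+0.80)/2 = 0.885 → q = 3.2×1.365×0.885 = 3.866 m³/s
Panel 5-6: Δb = 2.8 m, d̄ = (1.10+1.01)/2 = 1.055, v̄ = (0.80+0.61)/2 = 0.705 → q = 2.8×1.055×0.705 = 2.083 m³/s
Panel 6-7: Δb = 3.4 m, d̄ = (1.01+0.00)/2 = 0.505, v̄ = (0.61+0.00)/2 = 0.305 → q = 3.4×0.505×0.305 = 0.5237 m³/s
Q = Σ q = 15.12 m³/s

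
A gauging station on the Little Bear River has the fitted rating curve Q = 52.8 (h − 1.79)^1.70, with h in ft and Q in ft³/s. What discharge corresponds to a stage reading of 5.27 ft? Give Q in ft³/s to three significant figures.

440 ft³/s

Q = 52.8 × (5.27 − 1.79)^1.70 = 52.8 × 3.48^1.70 = 439.9 ft³/s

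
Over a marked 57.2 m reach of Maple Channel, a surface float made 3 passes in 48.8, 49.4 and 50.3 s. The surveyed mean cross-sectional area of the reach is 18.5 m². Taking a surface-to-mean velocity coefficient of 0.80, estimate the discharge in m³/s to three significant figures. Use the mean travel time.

17.1 m³/s

t̄ = (48.8 + 49.4 + 50.3) / 3 = 49.5 s
v_surface = L / t̄ = 57.2 / 49.5 = 1.156 m/s
v_mean = 0.80 × 1.156 = 0.9244 m/s
Q = A × v_mean = 18.5 × 0.9244 = 17.10 m³/s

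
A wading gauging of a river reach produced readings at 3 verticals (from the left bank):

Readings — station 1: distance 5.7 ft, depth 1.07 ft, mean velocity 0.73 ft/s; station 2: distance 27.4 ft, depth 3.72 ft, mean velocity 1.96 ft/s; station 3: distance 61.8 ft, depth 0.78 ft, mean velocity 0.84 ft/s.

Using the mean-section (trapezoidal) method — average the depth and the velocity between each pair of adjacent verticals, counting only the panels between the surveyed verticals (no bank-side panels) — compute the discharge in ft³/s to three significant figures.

Panel 1-2: Δb = 21.7 ft, d̄ = (1.07+3.72)/2 = 2.395, v̄ = (0.73+1.96)/2 = 1.345 → q = 21.7×2.395×1.345 = 69.90 ft³/s
Panel 2-3: Δb = 34.4 ft, d̄ = (3.72+0.78)/2 = 2.25, v̄ = (1.96+0.84)/2 = 1.4 → q = 34.4×2.25×1.4 = 108.4 ft³/s
Q = Σ q = 178.3 ft³/s

178 ft³/s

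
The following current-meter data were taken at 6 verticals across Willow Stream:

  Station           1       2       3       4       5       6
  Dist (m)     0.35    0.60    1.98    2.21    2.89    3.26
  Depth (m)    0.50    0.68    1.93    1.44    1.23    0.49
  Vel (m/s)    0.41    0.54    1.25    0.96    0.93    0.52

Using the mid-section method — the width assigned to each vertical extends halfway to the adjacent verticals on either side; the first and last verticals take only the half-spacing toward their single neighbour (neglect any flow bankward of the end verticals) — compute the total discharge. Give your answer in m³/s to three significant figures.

3.54 m³/s

w_1 = (0.60 − 0.35)/2 = 0.125 m; q_1 = 0.41 × 0.50 × 0.125 = 0.02563 m³/s
w_2 = (1.98 − 0.35)/2 = 0.815 m; q_2 = 0.54 × 0.68 × 0.815 = 0.2993 m³/s
w_3 = (2.21 − 0.60)/2 = 0.805 m; q_3 = 1.25 × 1.93 × 0.805 = 1.942 m³/s
w_4 = (2.89 − 1.98)/2 = 0.455 m; q_4 = 0.96 × 1.44 × 0.455 = 0.6290 m³/s
w_5 = (3.26 − 2.21)/2 = 0.525 m; q_5 = 0.93 × 1.23 × 0.525 = 0.6005 m³/s
w_6 = (3.26 − 2.89)/2 = 0.185 m; q_6 = 0.52 × 0.49 × 0.185 = 0.04714 m³/s
Q = Σ qᵢ = 3.544 m³/s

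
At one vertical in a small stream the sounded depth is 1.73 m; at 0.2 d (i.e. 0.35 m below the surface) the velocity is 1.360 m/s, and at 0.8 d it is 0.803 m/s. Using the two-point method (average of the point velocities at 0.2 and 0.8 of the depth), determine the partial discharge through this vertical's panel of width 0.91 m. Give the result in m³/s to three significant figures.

1.70 m³/s

v̄ = (1.360 + 0.803) / 2 = 1.082 m/s
q = v̄ × d × w = 1.082 × 1.73 × 0.91 = 1.703 m³/s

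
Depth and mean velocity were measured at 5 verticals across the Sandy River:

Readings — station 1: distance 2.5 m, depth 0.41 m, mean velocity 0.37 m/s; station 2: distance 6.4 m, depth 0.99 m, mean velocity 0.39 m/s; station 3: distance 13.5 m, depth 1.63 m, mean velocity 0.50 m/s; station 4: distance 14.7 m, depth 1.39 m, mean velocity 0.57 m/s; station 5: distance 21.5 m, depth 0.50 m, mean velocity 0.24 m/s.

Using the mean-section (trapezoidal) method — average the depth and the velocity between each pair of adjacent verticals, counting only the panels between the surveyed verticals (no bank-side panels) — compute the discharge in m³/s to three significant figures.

Panel 1-2: Δb = 3.9 m, d̄ = (0.41+0.99)/2 = 0.7, v̄ = (0.37+0.39)/2 = 0.38 → q = 3.9×0.7×0.38 = 1.037 m³/s
Panel 2-3: Δb = 7.1 m, d̄ = (0.99+1.63)/2 = 1.31, v̄ = (0.39+0.50)/2 = 0.445 → q = 7.1×1.31×0.445 = 4.139 m³/s
Panel 3-4: Δb = 1.2 m, d̄ = (1.63+1.39)/2 = 1.51, v̄ = (0.50+0.57)/2 = 0.535 → q = 1.2×1.51×0.535 = 0.9694 m³/s
Panel 4-5: Δb = 6.8 m, d̄ = (1.39+0.50)/2 = 0.945, v̄ = (0.57+0.24)/2 = 0.405 → q = 6.8×0.945×0.405 = 2.603 m³/s
Q = Σ q = 8.748 m³/s

8.75 m³/s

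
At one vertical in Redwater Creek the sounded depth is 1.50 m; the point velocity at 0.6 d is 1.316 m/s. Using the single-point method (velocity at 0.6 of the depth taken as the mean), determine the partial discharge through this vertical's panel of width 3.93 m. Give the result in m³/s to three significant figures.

7.76 m³/s

v̄ = v₀.₆ = 1.316 m/s
q = v̄ × d × w = 1.316 × 1.50 × 3.93 = 7.758 m³/s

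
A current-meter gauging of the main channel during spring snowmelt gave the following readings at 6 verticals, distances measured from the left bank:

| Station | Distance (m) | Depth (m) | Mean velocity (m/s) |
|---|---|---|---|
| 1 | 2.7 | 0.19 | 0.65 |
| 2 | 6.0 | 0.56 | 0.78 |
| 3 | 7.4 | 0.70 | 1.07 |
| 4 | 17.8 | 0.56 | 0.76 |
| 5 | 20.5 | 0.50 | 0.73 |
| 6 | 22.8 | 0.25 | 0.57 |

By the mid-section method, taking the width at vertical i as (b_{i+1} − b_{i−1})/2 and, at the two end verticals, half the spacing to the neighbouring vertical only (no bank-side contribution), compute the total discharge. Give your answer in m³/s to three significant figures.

9.51 m³/s

w_1 = (6.0 − 2.7)/2 = 1.65 m; q_1 = 0.65 × 0.19 × 1.65 = 0.2038 m³/s
w_2 = (7.4 − 2.7)/2 = 2.35 m; q_2 = 0.78 × 0.56 × 2.35 = 1.026 m³/s
w_3 = (17.8 − 6.0)/2 = 5.9 m; q_3 = 1.07 × 0.70 × 5.9 = 4.419 m³/s
w_4 = (20.5 − 7.4)/2 = 6.55 m; q_4 = 0.76 × 0.56 × 6.55 = 2.788 m³/s
w_5 = (22.8 − 17.8)/2 = 2.5 m; q_5 = 0.73 × 0.50 × 2.5 = 0.9125 m³/s
w_6 = (22.8 − 20.5)/2 = 1.15 m; q_6 = 0.57 × 0.25 × 1.15 = 0.1639 m³/s
Q = Σ qᵢ = 9.513 m³/s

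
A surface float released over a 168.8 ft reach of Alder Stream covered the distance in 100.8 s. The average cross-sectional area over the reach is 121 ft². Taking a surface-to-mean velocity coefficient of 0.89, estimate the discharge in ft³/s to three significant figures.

v_surface = L / t̄ = 168.8 / 100.8 = 1.675 ft/s
v_mean = 0.89 × 1.675 = 1.490 ft/s
Q = A × v_mean = 121 × 1.490 = 180.3 ft³/s

180 ft³/s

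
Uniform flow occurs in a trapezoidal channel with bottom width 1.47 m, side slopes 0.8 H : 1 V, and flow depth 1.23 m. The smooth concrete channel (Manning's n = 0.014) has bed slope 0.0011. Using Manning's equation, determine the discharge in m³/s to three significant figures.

5.38 m³/s

A = (b + z·y)·y = (1.47 + 0.8×1.23)×1.23 = 3.018 m²
P = b + 2y√(1+z²) = 1.47 + 2×1.23×√(1+0.8²) = 4.620 m
R = A/P = 3.018/4.620 = 0.6533 m
Q = (1/n)·A·R^(2/3)·S^(1/2) = (1/0.014) × 3.018 × 0.6533^(2/3) × 0.0011^(1/2) = 5.384 m³/s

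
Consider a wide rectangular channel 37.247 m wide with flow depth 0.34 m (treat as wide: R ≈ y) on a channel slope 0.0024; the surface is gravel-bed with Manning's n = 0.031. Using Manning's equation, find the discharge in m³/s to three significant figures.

A = b·y = 37.247 × 0.34 = 12.66 m²
Wide channel: R ≈ y = 0.34 m
Q = (1/n)·A·R^(2/3)·S^(1/2) = (1/0.031) × 12.66 × 0.3400^(2/3) × 0.0024^(1/2) = 9.749 m³/s

9.75 m³/s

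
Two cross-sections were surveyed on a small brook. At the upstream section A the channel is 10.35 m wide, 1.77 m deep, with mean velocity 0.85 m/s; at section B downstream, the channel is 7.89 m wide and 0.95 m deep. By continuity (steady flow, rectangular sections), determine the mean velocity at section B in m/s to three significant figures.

2.08 m/s

Q = A₁V₁ = (10.35×1.77) × 0.85 = 15.57 m³/s
A₂ = 7.89 × 0.95 = 7.496 m²
V₂ = Q/A₂ = 15.57/7.496 = 2.077 m/s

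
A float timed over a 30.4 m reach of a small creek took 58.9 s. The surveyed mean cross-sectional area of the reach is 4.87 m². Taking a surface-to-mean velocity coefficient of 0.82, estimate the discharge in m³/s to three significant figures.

v_surface = L / t̄ = 30.4 / 58.9 = 0.5161 m/s
v_mean = 0.82 × 0.5161 = 0.4232 m/s
Q = A × v_mean = 4.87 × 0.4232 = 2.061 m³/s

2.06 m³/s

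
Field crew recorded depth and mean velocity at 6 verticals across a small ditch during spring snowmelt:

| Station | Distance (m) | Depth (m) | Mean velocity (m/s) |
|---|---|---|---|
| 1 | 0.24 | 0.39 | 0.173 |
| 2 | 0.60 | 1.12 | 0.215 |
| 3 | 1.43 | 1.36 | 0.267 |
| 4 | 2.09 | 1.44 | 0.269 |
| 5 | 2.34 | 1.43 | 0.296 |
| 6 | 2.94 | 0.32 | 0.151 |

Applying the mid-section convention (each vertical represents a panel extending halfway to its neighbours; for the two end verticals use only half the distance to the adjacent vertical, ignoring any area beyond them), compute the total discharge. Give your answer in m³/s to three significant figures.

0.797 m³/s

w_1 = (0.60 − 0.24)/2 = 0.18 m; q_1 = 0.173 × 0.39 × 0.18 = 0.01214 m³/s
w_2 = (1.43 − 0.24)/2 = 0.595 m; q_2 = 0.215 × 1.12 × 0.595 = 0.1433 m³/s
w_3 = (2.09 − 0.60)/2 = 0.745 m; q_3 = 0.267 × 1.36 × 0.745 = 0.2705 m³/s
w_4 = (2.34 − 1.43)/2 = 0.455 m; q_4 = 0.269 × 1.44 × 0.455 = 0.1762 m³/s
w_5 = (2.94 − 2.09)/2 = 0.425 m; q_5 = 0.296 × 1.43 × 0.425 = 0.1799 m³/s
w_6 = (2.94 − 2.34)/2 = 0.3 m; q_6 = 0.151 × 0.32 × 0.3 = 0.01450 m³/s
Q = Σ qᵢ = 0.7966 m³/s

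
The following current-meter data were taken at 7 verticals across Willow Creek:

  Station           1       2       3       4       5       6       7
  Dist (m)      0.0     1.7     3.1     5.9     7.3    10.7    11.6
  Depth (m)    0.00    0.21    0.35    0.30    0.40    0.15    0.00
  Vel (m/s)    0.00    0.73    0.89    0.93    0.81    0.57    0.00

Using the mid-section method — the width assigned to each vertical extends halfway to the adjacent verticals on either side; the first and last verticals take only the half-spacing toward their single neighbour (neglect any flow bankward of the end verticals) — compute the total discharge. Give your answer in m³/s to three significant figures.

w_2 = (3.1 − 0.0)/2 = 1.55 m; q_2 = 0.73 × 0.21 × 1.55 = 0.2376 m³/s
w_3 = (5.9 − 1.7)/2 = 2.1 m; q_3 = 0.89 × 0.35 × 2.1 = 0.6542 m³/s
w_4 = (7.3 − 3.1)/2 = 2.1 m; q_4 = 0.93 × 0.30 × 2.1 = 0.5859 m³/s
w_5 = (10.7 − 5.9)/2 = 2.4 m; q_5 = 0.81 × 0.40 × 2.4 = 0.7776 m³/s
w_6 = (11.6 − 7.3)/2 = 2.15 m; q_6 = 0.57 × 0.15 × 2.15 = 0.1838 m³/s
Stations 1, 7 contribute zero (depth or velocity is 0).
Q = Σ qᵢ = 2.439 m³/s

2.44 m³/s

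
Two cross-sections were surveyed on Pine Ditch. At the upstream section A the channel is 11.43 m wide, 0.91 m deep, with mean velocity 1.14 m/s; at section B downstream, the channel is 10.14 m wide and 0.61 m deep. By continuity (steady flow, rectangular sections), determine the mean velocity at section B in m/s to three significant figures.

Q = A₁V₁ = (11.43×0.91) × 1.14 = 11.86 m³/s
A₂ = 10.14 × 0.61 = 6.185 m²
V₂ = Q/A₂ = 11.86/6.185 = 1.917 m/s

1.92 m/s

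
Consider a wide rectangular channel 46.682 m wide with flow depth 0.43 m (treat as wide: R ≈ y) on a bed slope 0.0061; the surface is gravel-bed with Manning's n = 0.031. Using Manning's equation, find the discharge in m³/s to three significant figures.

28.8 m³/s

A = b·y = 46.682 × 0.43 = 20.07 m²
Wide channel: R ≈ y = 0.43 m
Q = (1/n)·A·R^(2/3)·S^(1/2) = (1/0.031) × 20.07 × 0.4300^(2/3) × 0.0061^(1/2) = 28.81 m³/s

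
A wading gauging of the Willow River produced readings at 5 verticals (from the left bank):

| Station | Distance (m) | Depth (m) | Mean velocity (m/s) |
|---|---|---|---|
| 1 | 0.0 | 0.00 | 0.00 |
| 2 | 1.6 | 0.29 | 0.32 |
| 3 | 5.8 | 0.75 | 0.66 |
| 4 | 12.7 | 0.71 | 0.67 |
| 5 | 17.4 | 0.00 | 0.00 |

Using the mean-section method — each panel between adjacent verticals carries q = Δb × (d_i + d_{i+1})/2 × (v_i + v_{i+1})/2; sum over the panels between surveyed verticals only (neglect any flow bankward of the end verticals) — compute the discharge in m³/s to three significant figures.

5.02 m³/s

Panel 1-2: Δb = 1.6 m, d̄ = (0.00+0.29)/2 = 0.145, v̄ = (0.00+0.32)/2 = 0.16 → q = 1.6×0.145×0.16 = 0.03712 m³/s
Panel 2-3: Δb = 4.2 m, d̄ = (0.29+0.75)/2 = 0.52, v̄ = (0.32+0.66)/2 = 0.49 → q = 4.2×0.52×0.49 = 1.070 m³/s
Panel 3-4: Δb = 6.9 m, d̄ = (0.75+0.71)/2 = 0.73, v̄ = (0.66+0.67)/2 = 0.665 → q = 6.9×0.73×0.665 = 3.350 m³/s
Panel 4-5: Δb = 4.7 m, d̄ = (0.71+0.00)/2 = 0.355, v̄ = (0.67+0.00)/2 = 0.335 → q = 4.7×0.355×0.335 = 0.5589 m³/s
Q = Σ q = 5.016 m³/s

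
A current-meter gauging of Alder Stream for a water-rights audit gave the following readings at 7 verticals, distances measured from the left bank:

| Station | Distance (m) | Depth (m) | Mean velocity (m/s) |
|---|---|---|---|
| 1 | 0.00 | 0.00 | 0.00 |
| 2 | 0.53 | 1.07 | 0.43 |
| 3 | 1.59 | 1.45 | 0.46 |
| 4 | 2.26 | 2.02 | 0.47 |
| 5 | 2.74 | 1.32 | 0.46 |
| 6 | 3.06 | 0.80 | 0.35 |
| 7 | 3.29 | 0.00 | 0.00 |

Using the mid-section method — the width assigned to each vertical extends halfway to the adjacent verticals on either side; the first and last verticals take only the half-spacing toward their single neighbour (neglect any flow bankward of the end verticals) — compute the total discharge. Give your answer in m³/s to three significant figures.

1.81 m³/s

w_2 = (1.59 − 0.00)/2 = 0.795 m; q_2 = 0.43 × 1.07 × 0.795 = 0.3658 m³/s
w_3 = (2.26 − 0.53)/2 = 0.865 m; q_3 = 0.46 × 1.45 × 0.865 = 0.5770 m³/s
w_4 = (2.74 − 1.59)/2 = 0.575 m; q_4 = 0.47 × 2.02 × 0.575 = 0.5459 m³/s
w_5 = (3.06 − 2.26)/2 = 0.4 m; q_5 = 0.46 × 1.32 × 0.4 = 0.2429 m³/s
w_6 = (3.29 − 2.74)/2 = 0.275 m; q_6 = 0.35 × 0.80 × 0.275 = 0.07700 m³/s
Stations 1, 7 contribute zero (depth or velocity is 0).
Q = Σ qᵢ = 1.809 m³/s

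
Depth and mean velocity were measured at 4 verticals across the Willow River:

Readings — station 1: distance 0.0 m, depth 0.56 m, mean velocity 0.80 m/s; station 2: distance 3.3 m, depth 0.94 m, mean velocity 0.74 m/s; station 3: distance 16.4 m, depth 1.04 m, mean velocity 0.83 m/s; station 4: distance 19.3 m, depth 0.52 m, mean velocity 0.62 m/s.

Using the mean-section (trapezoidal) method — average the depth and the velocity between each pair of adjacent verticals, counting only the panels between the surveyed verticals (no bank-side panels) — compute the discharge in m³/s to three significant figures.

Panel 1-2: Δb = 3.3 m, d̄ = (0.56+0.94)/2 = 0.75, v̄ = (0.80+0.74)/2 = 0.77 → q = 3.3×0.75×0.77 = 1.906 m³/s
Panel 2-3: Δb = 13.1 m, d̄ = (0.94+1.04)/2 = 0.99, v̄ = (0.74+0.83)/2 = 0.785 → q = 13.1×0.99×0.785 = 10.18 m³/s
Panel 3-4: Δb = 2.9 m, d̄ = (1.04+0.52)/2 = 0.78, v̄ = (0.83+0.62)/2 = 0.725 → q = 2.9×0.78×0.725 = 1.640 m³/s
Q = Σ q = 13.73 m³/s

13.7 m³/s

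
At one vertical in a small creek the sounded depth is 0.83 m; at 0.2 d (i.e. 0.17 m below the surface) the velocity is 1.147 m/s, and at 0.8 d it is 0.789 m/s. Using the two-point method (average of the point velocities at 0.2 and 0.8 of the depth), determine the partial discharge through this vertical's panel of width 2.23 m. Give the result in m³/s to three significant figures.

1.79 m³/s

v̄ = (1.147 + 0.789) / 2 = 0.9680 m/s
q = v̄ × d × w = 0.9680 × 0.83 × 2.23 = 1.792 m³/s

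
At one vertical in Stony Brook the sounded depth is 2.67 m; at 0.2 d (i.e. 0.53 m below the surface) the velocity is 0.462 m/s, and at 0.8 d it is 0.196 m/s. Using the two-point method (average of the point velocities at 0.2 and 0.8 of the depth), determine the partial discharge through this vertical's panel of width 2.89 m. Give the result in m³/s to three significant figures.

v̄ = (0.462 + 0.196) / 2 = 0.3290 m/s
q = v̄ × d × w = 0.3290 × 2.67 × 2.89 = 2.539 m³/s

2.54 m³/s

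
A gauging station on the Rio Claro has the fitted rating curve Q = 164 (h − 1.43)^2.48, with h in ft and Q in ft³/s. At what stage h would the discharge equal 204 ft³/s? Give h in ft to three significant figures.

2.52 ft

h − h₀ = (Q/C)^(1/b) = (204/164)^(1/2.48) = 1.092 ft
h = 1.43 + 1.092 = 2.522 ft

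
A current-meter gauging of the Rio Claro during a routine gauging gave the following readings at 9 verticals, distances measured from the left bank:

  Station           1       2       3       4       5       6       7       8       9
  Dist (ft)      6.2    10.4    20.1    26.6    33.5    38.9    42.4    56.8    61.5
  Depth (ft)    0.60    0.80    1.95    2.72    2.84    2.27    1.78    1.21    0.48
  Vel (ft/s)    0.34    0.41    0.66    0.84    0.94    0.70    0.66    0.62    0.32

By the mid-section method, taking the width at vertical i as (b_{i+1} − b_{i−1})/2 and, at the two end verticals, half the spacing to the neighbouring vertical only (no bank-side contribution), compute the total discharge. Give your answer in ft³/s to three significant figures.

70.0 ft³/s

w_1 = (10.4 − 6.2)/2 = 2.1 ft; q_1 = 0.34 × 0.60 × 2.1 = 0.4284 ft³/s
w_2 = (20.1 − 6.2)/2 = 6.95 ft; q_2 = 0.41 × 0.80 × 6.95 = 2.280 ft³/s
w_3 = (26.6 − 10.4)/2 = 8.1 ft; q_3 = 0.66 × 1.95 × 8.1 = 10.42 ft³/s
w_4 = (33.5 − 20.1)/2 = 6.7 ft; q_4 = 0.84 × 2.72 × 6.7 = 15.31 ft³/s
w_5 = (38.9 − 26.6)/2 = 6.15 ft; q_5 = 0.94 × 2.84 × 6.15 = 16.42 ft³/s
w_6 = (42.4 − 33.5)/2 = 4.45 ft; q_6 = 0.70 × 2.27 × 4.45 = 7.071 ft³/s
w_7 = (56.8 − 38.9)/2 = 8.95 ft; q_7 = 0.66 × 1.78 × 8.95 = 10.51 ft³/s
w_8 = (61.5 − 42.4)/2 = 9.55 ft; q_8 = 0.62 × 1.21 × 9.55 = 7.164 ft³/s
w_9 = (61.5 − 56.8)/2 = 2.35 ft; q_9 = 0.32 × 0.48 × 2.35 = 0.3610 ft³/s
Q = Σ qᵢ = 69.97 ft³/s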